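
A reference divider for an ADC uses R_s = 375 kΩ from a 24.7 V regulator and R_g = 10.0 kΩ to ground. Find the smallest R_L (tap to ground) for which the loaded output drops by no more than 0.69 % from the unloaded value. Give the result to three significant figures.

R_L(min) ≈ 1.40 MΩ

Output resistance R_th = R_s‖R_g = (375 × 10.0)/385.0 = 9.740 kΩ.
The fractional drop is R_th/(R_th + R_L); requiring this ≤ 0.00690 gives R_L ≥ R_th(1/0.00690 − 1) = 9.740 × 143.9 = 1.40 MΩ.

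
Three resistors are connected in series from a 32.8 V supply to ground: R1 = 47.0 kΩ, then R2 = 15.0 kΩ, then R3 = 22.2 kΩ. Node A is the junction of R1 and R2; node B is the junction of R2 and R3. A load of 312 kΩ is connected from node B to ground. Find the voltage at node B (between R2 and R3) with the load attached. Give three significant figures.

At node B, R3 is in parallel with the load: R3‖R_L = 20.73 kΩ.
Below node A the resistance is R2 + (R3‖R_L) = 35.73 kΩ, so V_A = 32.8 × 35.73/82.73 = 14.16 V.
Then V_B = V_A × (R3‖R_L)/(R2 + R3‖R_L) = 14.16 × 20.73/35.73 = 8.22 V.

V ≈ 8.22 V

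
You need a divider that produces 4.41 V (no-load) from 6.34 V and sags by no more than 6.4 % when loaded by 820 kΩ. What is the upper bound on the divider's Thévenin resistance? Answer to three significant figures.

R_th ≤ 56.1 kΩ

Loading drop = R_th/(R_th + R_L) ≤ 0.0640, so R_th ≤ R_L · ε/(1−ε) = 820 kΩ × 0.0640/0.9360 = 56.1 kΩ.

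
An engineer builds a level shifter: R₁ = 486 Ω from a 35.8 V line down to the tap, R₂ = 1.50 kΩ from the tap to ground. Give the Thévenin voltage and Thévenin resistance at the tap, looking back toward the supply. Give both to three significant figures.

V_th is the open-circuit tap voltage: 35.8 × 1500/(486 + 1500) = 27.0 V.
With the supply zeroed, R₁ and R₂ appear in parallel from the tap: R_th = R₁‖R₂ = (486 × 1500)/1986 = 367 Ω.

V_th = 27.0 V, R_th = 367 Ω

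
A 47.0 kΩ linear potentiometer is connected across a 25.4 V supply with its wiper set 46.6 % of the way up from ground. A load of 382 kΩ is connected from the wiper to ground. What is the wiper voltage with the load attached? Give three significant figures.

The wiper splits the pot into (1−α)R = 25.10 kΩ above and αR = 21.90 kΩ below.
Lower section ‖ load = 20.71 kΩ.
V_wiper = 25.4 × 20.71/(25.10 + 20.71) = 11.5 V.

V ≈ 11.5 V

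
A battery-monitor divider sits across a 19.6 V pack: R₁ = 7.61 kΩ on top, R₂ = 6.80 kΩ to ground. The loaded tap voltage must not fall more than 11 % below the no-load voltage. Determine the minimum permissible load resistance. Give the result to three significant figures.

R_L(min) ≈ 29.1 kΩ

Output resistance R_th = R₁‖R₂ = (7.61 × 6.80)/14.41 = 3.591 kΩ.
The fractional drop is R_th/(R_th + R_L); requiring this ≤ 0.110 gives R_L ≥ R_th(1/0.110 − 1) = 3.591 × 8.091 = 29.1 kΩ.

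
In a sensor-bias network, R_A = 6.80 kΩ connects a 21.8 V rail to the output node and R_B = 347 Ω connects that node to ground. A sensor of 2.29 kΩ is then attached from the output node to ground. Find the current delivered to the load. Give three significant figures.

I_L ≈ 0.404 mA

R_B‖R_L = 301.3 Ω; V_out = 21.8 × 301.3/7101 = 0.9251 V.
I_L = V_out / R_L = 0.9251 / 2.29 kΩ = 0.404 mA.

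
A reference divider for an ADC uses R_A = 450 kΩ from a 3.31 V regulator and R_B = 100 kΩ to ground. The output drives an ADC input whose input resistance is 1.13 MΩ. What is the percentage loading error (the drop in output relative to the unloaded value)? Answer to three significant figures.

6.75 %

The divider's output (Thévenin) resistance is R_A‖R_B = 81.82 kΩ.
Fractional drop under load = R_th/(R_th + R_L) = 81.82 / (81.82 + 1130) = 0.06752.
So the output falls by 6.75 %.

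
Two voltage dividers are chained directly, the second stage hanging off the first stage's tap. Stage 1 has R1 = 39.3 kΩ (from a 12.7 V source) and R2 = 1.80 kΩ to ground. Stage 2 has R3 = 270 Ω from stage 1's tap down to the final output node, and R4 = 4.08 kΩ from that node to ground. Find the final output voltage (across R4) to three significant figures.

Stage 2 presents R3+R4 = 4350 Ω as a load on stage 1's tap.
Stage 1's lower leg becomes R2‖(R3+R4) = 1273 Ω, so V_mid = 12.7 × 1273/40570 = 0.3985 V.
Stage 2 is itself unloaded: V_out = V_mid × R4/(R3+R4) = 0.3985 × 4080/4350 = 0.374 V.

V_out ≈ 0.374 V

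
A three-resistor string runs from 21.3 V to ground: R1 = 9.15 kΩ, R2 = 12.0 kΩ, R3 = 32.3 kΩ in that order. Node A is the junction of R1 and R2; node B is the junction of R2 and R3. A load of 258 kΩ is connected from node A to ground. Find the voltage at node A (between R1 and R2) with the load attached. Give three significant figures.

Below node A the series string R2+R3 = 44.30 kΩ sits in parallel with the 258 kΩ load: 37.81 kΩ.
V_A = 21.3 × 37.81/(9.15 + 37.81) = 17.1 V.

V ≈ 17.1 V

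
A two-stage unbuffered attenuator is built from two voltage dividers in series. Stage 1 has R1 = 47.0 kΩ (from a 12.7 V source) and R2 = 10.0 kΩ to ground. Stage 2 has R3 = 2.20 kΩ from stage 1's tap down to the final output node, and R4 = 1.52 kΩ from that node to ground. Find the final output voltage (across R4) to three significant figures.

Stage 2 presents R3+R4 = 3.720 kΩ as a load on stage 1's tap.
Stage 1's lower leg becomes R2‖(R3+R4) = 2.711 kΩ, so V_mid = 12.7 × 2.711/49.71 = 0.6927 V.
Stage 2 is itself unloaded: V_out = V_mid × R4/(R3+R4) = 0.6927 × 1.52/3.720 = 0.283 V.

V_out ≈ 0.283 V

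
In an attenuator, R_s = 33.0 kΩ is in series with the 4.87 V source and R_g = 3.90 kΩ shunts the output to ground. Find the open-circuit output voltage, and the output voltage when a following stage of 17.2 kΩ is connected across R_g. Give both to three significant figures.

Unloaded: 0.515 V; loaded: 0.428 V

Open-circuit: V = 4.87 × 3.90/(33.0 + 3.90) = 0.515 V.
With the load, R_g becomes R_g‖R_L = 3.179 kΩ, so V = 4.87 × 3.179/36.18 = 0.428 V.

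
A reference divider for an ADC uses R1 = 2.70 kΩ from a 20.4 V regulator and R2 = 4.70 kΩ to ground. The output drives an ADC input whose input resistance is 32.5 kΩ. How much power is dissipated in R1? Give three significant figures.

P ≈ 24.3 mW

Total resistance from the source is R1 + (R2‖R_L) = 6.806 kΩ, so I = 20.4/6.806 kΩ = 2.997 mA.
P = I²·R1 = (2.997 mA)² × 2.70 kΩ = 24.3 mW.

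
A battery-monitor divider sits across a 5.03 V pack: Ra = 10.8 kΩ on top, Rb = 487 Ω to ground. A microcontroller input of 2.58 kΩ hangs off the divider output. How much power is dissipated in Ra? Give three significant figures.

Total resistance from the source is Ra + (Rb‖R_L) = 11210 Ω, so I = 5.03/11210 Ω = 0.4487 mA.
P = I²·Ra = (0.4487 mA)² × 10.8 kΩ = 2.17 mW.

P ≈ 2.17 mW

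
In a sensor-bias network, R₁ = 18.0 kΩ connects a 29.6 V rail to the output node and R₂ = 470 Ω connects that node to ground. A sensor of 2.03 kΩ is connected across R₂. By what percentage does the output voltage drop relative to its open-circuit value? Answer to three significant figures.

Unloaded V = 29.6 × 470/18470 = 0.7532 V.
Loaded: R₂‖R_L = 381.6 Ω, giving V = 29.6 × 381.6/18380 = 0.6146 V.
Drop = (0.7532 − 0.6146) / 0.7532 = 18.4 %.

18.4 %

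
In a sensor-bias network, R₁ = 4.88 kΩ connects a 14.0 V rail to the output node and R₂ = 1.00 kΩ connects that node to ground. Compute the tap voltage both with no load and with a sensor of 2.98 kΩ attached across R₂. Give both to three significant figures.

Unloaded: 2.38 V; loaded: 1.86 V

Open-circuit: V = 14.0 × 1.00/(4.88 + 1.00) = 2.38 V.
With the load, R₂ becomes R₂‖R_L = 0.7487 kΩ, so V = 14.0 × 0.7487/5.629 = 1.86 V.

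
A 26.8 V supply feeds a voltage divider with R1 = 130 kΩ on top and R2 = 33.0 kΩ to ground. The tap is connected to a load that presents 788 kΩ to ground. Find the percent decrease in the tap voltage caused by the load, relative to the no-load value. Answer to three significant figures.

The divider's output (Thévenin) resistance is R1‖R2 = 26.32 kΩ.
Fractional drop under load = R_th/(R_th + R_L) = 26.32 / (26.32 + 788) = 0.03232.
So the output falls by 3.23 %.

3.23 %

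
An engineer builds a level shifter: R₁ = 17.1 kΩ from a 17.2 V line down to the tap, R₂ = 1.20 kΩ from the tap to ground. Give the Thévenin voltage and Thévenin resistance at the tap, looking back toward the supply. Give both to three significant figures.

V_th is the open-circuit tap voltage: 17.2 × 1.20/(17.1 + 1.20) = 1.13 V.
With the supply zeroed, R₁ and R₂ appear in parallel from the tap: R_th = R₁‖R₂ = (17.1 × 1.20)/18.30 = 1.12 kΩ.

V_th = 1.13 V, R_th = 1.12 kΩ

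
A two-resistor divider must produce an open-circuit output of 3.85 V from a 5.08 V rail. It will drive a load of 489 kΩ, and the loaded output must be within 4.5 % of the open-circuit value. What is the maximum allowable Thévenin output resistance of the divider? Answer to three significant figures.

R_th ≤ 23.0 kΩ

Loading drop = R_th/(R_th + R_L) ≤ 0.0450, so R_th ≤ R_L · ε/(1−ε) = 489 kΩ × 0.0450/0.9550 = 23.0 kΩ.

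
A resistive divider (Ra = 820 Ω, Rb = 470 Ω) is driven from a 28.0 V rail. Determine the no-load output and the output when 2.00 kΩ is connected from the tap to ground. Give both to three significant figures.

Unloaded: 10.2 V; loaded: 8.88 V

Open-circuit: V = 28.0 × 470/(820 + 470) = 10.2 V.
With the load, Rb becomes Rb‖R_L = 380.6 Ω, so V = 28.0 × 380.6/1201 = 8.88 V.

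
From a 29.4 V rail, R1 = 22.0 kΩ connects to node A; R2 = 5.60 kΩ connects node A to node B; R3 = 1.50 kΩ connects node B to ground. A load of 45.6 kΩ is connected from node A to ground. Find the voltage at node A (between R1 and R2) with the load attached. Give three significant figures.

V ≈ 6.42 V

Below node A the series string R2+R3 = 7.100 kΩ sits in parallel with the 45.6 kΩ load: 6.143 kΩ.
V_A = 29.4 × 6.143/(22.0 + 6.143) = 6.42 V.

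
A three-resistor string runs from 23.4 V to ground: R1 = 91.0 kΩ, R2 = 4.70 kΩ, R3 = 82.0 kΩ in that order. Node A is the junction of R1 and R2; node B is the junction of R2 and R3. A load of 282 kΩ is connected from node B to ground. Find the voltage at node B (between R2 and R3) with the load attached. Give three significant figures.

At node B, R3 is in parallel with the load: R3‖R_L = 63.53 kΩ.
Below node A the resistance is R2 + (R3‖R_L) = 68.23 kΩ, so V_A = 23.4 × 68.23/159.2 = 10.03 V.
Then V_B = V_A × (R3‖R_L)/(R2 + R3‖R_L) = 10.03 × 63.53/68.23 = 9.34 V.

V ≈ 9.34 V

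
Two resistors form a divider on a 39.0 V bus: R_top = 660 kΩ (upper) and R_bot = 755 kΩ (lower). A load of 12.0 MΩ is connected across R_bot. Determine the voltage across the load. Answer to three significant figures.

The load sits in parallel with R_bot: R_bot‖R_L = (755 × 12000) / (755 + 12000) = 710.3 kΩ.
V_out = 39.0 × 710.3 / (660 + 710.3) = 39.0 × 710.3/1370 = 20.2 V.

V_out ≈ 20.2 V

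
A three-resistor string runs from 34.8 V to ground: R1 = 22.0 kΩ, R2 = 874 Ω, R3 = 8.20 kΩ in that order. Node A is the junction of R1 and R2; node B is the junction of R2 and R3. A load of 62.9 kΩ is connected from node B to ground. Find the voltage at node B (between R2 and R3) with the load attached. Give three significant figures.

At node B, R3 is in parallel with the load: R3‖R_L = 7254 Ω.
Below node A the resistance is R2 + (R3‖R_L) = 8128 Ω, so V_A = 34.8 × 8128/30130 = 9.389 V.
Then V_B = V_A × (R3‖R_L)/(R2 + R3‖R_L) = 9.389 × 7254/8128 = 8.38 V.

V ≈ 8.38 V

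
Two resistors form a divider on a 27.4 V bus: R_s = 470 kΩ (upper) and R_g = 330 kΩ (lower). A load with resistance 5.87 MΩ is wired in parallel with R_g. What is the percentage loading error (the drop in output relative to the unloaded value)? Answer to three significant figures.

3.20 %

The divider's output (Thévenin) resistance is R_s‖R_g = 193.9 kΩ.
Fractional drop under load = R_th/(R_th + R_L) = 193.9 / (193.9 + 5870) = 0.03197.
So the output falls by 3.20 %.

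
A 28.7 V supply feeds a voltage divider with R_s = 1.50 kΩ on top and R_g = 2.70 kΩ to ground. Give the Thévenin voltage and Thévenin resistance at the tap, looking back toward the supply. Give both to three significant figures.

V_th = 18.4 V, R_th = 964 Ω

V_th is the open-circuit tap voltage: 28.7 × 2.70/(1.50 + 2.70) = 18.4 V.
With the supply zeroed, R_s and R_g appear in parallel from the tap: R_th = R_s‖R_g = (1.50 × 2.70)/4.200 = 964 Ω.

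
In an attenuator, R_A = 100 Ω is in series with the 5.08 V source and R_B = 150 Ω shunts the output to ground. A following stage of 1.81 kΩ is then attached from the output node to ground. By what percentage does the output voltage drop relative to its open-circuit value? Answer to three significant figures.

The divider's output (Thévenin) resistance is R_A‖R_B = 60.00 Ω.
Fractional drop under load = R_th/(R_th + R_L) = 60.00 / (60.00 + 1810) = 0.03209.
So the output falls by 3.21 %.

3.21 %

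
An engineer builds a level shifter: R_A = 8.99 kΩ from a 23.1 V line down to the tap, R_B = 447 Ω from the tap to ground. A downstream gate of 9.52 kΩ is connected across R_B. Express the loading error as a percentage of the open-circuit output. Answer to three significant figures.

4.28 %

The divider's output (Thévenin) resistance is R_A‖R_B = 425.8 Ω.
Fractional drop under load = R_th/(R_th + R_L) = 425.8 / (425.8 + 9520) = 0.04281.
So the output falls by 4.28 %.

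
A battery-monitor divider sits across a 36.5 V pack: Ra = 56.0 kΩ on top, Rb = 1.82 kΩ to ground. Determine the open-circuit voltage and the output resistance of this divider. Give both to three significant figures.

V_th is the open-circuit tap voltage: 36.5 × 1.82/(56.0 + 1.82) = 1.15 V.
With the supply zeroed, Ra and Rb appear in parallel from the tap: R_th = Ra‖Rb = (56.0 × 1.82)/57.82 = 1.76 kΩ.

V_th = 1.15 V, R_th = 1.76 kΩ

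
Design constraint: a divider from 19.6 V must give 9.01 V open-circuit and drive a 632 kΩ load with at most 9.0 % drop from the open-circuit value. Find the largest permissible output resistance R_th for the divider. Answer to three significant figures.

Loading drop = R_th/(R_th + R_L) ≤ 0.0900, so R_th ≤ R_L · ε/(1−ε) = 632 kΩ × 0.0900/0.9100 = 62.5 kΩ.
(Any R1, R2 with R2/(R1+R2) = 0.460 and R1‖R2 ≤ 62.5 kΩ will meet the spec.)

R_th ≤ 62.5 kΩ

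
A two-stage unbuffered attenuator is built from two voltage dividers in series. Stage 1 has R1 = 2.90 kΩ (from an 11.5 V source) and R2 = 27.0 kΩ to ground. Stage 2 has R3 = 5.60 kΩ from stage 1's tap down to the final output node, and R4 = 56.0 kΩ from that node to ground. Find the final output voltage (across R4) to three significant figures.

V_out ≈ 9.06 V

Stage 2 presents R3+R4 = 61.60 kΩ as a load on stage 1's tap.
Stage 1's lower leg becomes R2‖(R3+R4) = 18.77 kΩ, so V_mid = 11.5 × 18.77/21.67 = 9.961 V.
Stage 2 is itself unloaded: V_out = V_mid × R4/(R3+R4) = 9.961 × 56.0/61.60 = 9.06 V.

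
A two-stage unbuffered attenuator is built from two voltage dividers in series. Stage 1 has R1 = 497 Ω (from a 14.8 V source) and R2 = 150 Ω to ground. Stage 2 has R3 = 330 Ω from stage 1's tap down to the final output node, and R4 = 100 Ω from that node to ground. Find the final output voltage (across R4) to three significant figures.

Stage 2 presents R3+R4 = 430.0 Ω as a load on stage 1's tap.
Stage 1's lower leg becomes R2‖(R3+R4) = 111.2 Ω, so V_mid = 14.8 × 111.2/608.2 = 2.706 V.
Stage 2 is itself unloaded: V_out = V_mid × R4/(R3+R4) = 2.706 × 100/430.0 = 0.629 V.

V_out ≈ 0.629 V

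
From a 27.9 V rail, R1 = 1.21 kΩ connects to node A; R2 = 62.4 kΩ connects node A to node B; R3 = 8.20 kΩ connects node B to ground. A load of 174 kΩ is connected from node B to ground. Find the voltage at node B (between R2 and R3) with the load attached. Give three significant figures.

V ≈ 3.06 V

At node B, R3 is in parallel with the load: R3‖R_L = 7.831 kΩ.
Below node A the resistance is R2 + (R3‖R_L) = 70.23 kΩ, so V_A = 27.9 × 70.23/71.44 = 27.43 V.
Then V_B = V_A × (R3‖R_L)/(R2 + R3‖R_L) = 27.43 × 7.831/70.23 = 3.06 V.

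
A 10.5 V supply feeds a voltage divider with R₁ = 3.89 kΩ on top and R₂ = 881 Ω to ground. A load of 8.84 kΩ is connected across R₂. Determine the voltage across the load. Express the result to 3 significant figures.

V_out ≈ 1.79 V

The load sits in parallel with R₂: R₂‖R_L = (881 × 8840) / (881 + 8840) = 801.2 Ω.
V_out = 10.5 × 801.2 / (3890 + 801.2) = 10.5 × 801.2/4691 = 1.79 V.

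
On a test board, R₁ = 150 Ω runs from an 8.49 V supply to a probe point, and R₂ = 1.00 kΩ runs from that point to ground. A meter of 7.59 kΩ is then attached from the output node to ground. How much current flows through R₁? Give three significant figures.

I ≈ 8.21 mA

R₂‖R_L = 883.6 Ω, so the source sees R₁ + R₂‖R_L = 1034 Ω.
I = 8.49 V / 1034 Ω = 8.21 mA.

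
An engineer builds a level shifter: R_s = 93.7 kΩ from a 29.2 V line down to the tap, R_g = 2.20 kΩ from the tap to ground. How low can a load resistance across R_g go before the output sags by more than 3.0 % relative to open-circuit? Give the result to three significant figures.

R_L(min) ≈ 69.5 kΩ

Output resistance R_th = R_s‖R_g = (93.7 × 2.20)/95.90 = 2.150 kΩ.
The fractional drop is R_th/(R_th + R_L); requiring this ≤ 0.0300 gives R_L ≥ R_th(1/0.0300 − 1) = 2.150 × 32.33 = 69.5 kΩ.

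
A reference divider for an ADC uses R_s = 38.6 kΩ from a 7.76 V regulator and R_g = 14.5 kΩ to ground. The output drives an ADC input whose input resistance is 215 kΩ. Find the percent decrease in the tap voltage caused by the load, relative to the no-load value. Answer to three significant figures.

The divider's output (Thévenin) resistance is R_s‖R_g = 10.54 kΩ.
Fractional drop under load = R_th/(R_th + R_L) = 10.54 / (10.54 + 215) = 0.04673.
So the output falls by 4.67 %.

4.67 %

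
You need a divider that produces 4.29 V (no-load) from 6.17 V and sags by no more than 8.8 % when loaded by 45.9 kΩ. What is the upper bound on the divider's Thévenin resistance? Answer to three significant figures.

R_th ≤ 4.43 kΩ

Loading drop = R_th/(R_th + R_L) ≤ 0.0880, so R_th ≤ R_L · ε/(1−ε) = 45.9 kΩ × 0.0880/0.9120 = 4.43 kΩ.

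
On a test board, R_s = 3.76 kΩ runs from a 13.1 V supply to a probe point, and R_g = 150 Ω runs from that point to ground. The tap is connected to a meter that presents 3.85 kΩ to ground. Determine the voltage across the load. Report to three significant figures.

V_out ≈ 0.484 V

The load sits in parallel with R_g: R_g‖R_L = (150 × 3850) / (150 + 3850) = 144.4 Ω.
V_out = 13.1 × 144.4 / (3760 + 144.4) = 13.1 × 144.4/3904 = 0.484 V.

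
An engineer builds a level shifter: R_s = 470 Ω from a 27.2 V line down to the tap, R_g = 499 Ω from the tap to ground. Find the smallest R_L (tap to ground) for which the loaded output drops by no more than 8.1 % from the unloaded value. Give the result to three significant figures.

Output resistance R_th = R_s‖R_g = (470 × 499)/969.0 = 242.0 Ω.
The fractional drop is R_th/(R_th + R_L); requiring this ≤ 0.0810 gives R_L ≥ R_th(1/0.0810 − 1) = 242.0 × 11.35 = 2.75 kΩ.

R_L(min) ≈ 2.75 kΩ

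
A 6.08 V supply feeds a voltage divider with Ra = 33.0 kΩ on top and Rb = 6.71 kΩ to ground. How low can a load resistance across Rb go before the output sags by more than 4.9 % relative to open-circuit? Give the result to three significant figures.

R_L(min) ≈ 108 kΩ

Output resistance R_th = Ra‖Rb = (33.0 × 6.71)/39.71 = 5.576 kΩ.
The fractional drop is R_th/(R_th + R_L); requiring this ≤ 0.0490 gives R_L ≥ R_th(1/0.0490 − 1) = 5.576 × 19.41 = 108 kΩ.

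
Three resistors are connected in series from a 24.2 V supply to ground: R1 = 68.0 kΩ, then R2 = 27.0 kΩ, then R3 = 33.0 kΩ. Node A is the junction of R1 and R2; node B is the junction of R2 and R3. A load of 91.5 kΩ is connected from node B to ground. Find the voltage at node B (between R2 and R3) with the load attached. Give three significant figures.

V ≈ 4.92 V

At node B, R3 is in parallel with the load: R3‖R_L = 24.25 kΩ.
Below node A the resistance is R2 + (R3‖R_L) = 51.25 kΩ, so V_A = 24.2 × 51.25/119.3 = 10.40 V.
Then V_B = V_A × (R3‖R_L)/(R2 + R3‖R_L) = 10.40 × 24.25/51.25 = 4.92 V.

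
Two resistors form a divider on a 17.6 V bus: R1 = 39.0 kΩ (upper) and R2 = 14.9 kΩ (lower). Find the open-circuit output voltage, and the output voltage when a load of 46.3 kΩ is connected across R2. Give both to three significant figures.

Open-circuit: V = 17.6 × 14.9/(39.0 + 14.9) = 4.87 V.
With the load, R2 becomes R2‖R_L = 11.27 kΩ, so V = 17.6 × 11.27/50.27 = 3.95 V.

Unloaded: 4.87 V; loaded: 3.95 V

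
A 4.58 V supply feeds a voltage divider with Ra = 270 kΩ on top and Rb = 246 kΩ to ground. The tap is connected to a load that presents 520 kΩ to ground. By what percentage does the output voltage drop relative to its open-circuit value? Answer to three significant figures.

19.8 %

Unloaded V = 4.58 × 246/516.0 = 2.183 V.
Loaded: Rb‖R_L = 167.0 kΩ, giving V = 4.58 × 167.0/437.0 = 1.750 V.
Drop = (2.183 − 1.750) / 2.183 = 19.8 %.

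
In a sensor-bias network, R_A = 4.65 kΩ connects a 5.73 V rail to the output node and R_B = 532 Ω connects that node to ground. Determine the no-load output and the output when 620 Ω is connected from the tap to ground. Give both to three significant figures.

Open-circuit: V = 5.73 × 532/(4650 + 532) = 0.588 V.
With the load, R_B becomes R_B‖R_L = 286.3 Ω, so V = 5.73 × 286.3/4936 = 0.332 V.

Unloaded: 0.588 V; loaded: 0.332 V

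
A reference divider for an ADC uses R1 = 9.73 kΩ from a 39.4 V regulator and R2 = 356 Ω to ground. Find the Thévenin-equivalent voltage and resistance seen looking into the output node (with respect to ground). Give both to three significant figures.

V_th is the open-circuit tap voltage: 39.4 × 356/(9730 + 356) = 1.39 V.
With the supply zeroed, R1 and R2 appear in parallel from the tap: R_th = R1‖R2 = (9730 × 356)/10090 = 343 Ω.

V_th = 1.39 V, R_th = 343 Ω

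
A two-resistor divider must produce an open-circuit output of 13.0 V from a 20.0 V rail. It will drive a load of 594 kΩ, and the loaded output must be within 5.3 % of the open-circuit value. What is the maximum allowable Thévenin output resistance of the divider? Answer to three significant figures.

R_th ≤ 33.2 kΩ

Loading drop = R_th/(R_th + R_L) ≤ 0.0530, so R_th ≤ R_L · ε/(1−ε) = 594 kΩ × 0.0530/0.9470 = 33.2 kΩ.
(Any R1, R2 with R2/(R1+R2) = 0.650 and R1‖R2 ≤ 33.2 kΩ will meet the spec.)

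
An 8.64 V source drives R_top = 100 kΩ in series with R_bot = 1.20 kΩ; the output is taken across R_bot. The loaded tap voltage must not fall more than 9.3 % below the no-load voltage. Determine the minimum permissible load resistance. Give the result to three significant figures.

Output resistance R_th = R_top‖R_bot = (100 × 1.20)/101.2 = 1.186 kΩ.
The fractional drop is R_th/(R_th + R_L); requiring this ≤ 0.0930 gives R_L ≥ R_th(1/0.0930 − 1) = 1.186 × 9.753 = 11.6 kΩ.

R_L(min) ≈ 11.6 kΩ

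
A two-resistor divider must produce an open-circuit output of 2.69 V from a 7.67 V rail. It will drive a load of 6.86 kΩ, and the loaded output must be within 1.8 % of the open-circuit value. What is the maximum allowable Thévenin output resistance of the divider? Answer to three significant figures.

Loading drop = R_th/(R_th + R_L) ≤ 0.0180, so R_th ≤ R_L · ε/(1−ε) = 6.86 kΩ × 0.0180/0.9820 = 126 Ω.

R_th ≤ 126 Ω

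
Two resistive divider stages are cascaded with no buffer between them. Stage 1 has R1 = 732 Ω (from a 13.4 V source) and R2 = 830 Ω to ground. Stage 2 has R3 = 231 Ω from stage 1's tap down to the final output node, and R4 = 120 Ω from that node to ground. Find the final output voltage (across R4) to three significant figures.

Stage 2 presents R3+R4 = 351.0 Ω as a load on stage 1's tap.
Stage 1's lower leg becomes R2‖(R3+R4) = 246.7 Ω, so V_mid = 13.4 × 246.7/978.7 = 3.378 V.
Stage 2 is itself unloaded: V_out = V_mid × R4/(R3+R4) = 3.378 × 120/351.0 = 1.15 V.

V_out ≈ 1.15 V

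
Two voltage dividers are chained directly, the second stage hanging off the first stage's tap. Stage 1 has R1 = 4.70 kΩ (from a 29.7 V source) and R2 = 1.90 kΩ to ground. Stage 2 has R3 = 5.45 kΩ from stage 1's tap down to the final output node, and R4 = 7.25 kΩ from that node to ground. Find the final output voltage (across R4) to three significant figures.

V_out ≈ 4.41 V

Stage 2 presents R3+R4 = 12.70 kΩ as a load on stage 1's tap.
Stage 1's lower leg becomes R2‖(R3+R4) = 1.653 kΩ, so V_mid = 29.7 × 1.653/6.353 = 7.727 V.
Stage 2 is itself unloaded: V_out = V_mid × R4/(R3+R4) = 7.727 × 7.25/12.70 = 4.41 V.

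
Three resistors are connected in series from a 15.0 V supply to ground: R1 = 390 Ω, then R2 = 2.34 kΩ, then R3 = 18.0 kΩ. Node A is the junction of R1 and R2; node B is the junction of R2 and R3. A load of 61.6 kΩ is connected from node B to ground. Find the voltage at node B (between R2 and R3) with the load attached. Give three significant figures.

V ≈ 12.5 V

At node B, R3 is in parallel with the load: R3‖R_L = 13930 Ω.
Below node A the resistance is R2 + (R3‖R_L) = 16270 Ω, so V_A = 15.0 × 16270/16660 = 14.65 V.
Then V_B = V_A × (R3‖R_L)/(R2 + R3‖R_L) = 14.65 × 13930/16270 = 12.5 V.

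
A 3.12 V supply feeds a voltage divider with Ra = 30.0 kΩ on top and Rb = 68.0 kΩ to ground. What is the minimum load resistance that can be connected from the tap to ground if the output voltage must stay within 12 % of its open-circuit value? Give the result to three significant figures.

R_L(min) ≈ 153 kΩ

Output resistance R_th = Ra‖Rb = (30.0 × 68.0)/98.00 = 20.82 kΩ.
The fractional drop is R_th/(R_th + R_L); requiring this ≤ 0.120 gives R_L ≥ R_th(1/0.120 − 1) = 20.82 × 7.333 = 153 kΩ.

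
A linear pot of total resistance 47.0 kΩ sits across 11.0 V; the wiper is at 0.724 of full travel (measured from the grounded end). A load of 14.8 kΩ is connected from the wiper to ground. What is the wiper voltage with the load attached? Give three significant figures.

The wiper splits the pot into (1−α)R = 12.97 kΩ above and αR = 34.03 kΩ below.
Lower section ‖ load = 10.31 kΩ.
V_wiper = 11.0 × 10.31/(12.97 + 10.31) = 4.87 V.

V ≈ 4.87 V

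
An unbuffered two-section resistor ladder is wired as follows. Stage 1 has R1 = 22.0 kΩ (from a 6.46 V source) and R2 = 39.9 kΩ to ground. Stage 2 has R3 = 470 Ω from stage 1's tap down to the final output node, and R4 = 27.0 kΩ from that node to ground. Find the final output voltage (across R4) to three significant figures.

V_out ≈ 2.70 V

Stage 2 presents R3+R4 = 27470 Ω as a load on stage 1's tap.
Stage 1's lower leg becomes R2‖(R3+R4) = 16270 Ω, so V_mid = 6.46 × 16270/38270 = 2.746 V.
Stage 2 is itself unloaded: V_out = V_mid × R4/(R3+R4) = 2.746 × 27000/27470 = 2.70 V.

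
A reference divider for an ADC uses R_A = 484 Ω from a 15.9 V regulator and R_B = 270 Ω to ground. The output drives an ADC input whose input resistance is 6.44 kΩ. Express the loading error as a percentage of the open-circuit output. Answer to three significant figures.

2.62 %

The divider's output (Thévenin) resistance is R_A‖R_B = 173.3 Ω.
Fractional drop under load = R_th/(R_th + R_L) = 173.3 / (173.3 + 6440) = 0.02621.
So the output falls by 2.62 %.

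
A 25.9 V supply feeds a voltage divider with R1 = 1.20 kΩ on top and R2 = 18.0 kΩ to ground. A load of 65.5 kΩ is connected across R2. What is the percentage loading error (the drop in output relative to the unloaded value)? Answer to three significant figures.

1.69 %

The divider's output (Thévenin) resistance is R1‖R2 = 1.125 kΩ.
Fractional drop under load = R_th/(R_th + R_L) = 1.125 / (1.125 + 65.5) = 0.01689.
So the output falls by 1.69 %.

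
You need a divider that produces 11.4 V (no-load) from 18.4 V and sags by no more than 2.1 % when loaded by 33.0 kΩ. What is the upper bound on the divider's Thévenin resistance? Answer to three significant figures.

Loading drop = R_th/(R_th + R_L) ≤ 0.0210, so R_th ≤ R_L · ε/(1−ε) = 33.0 kΩ × 0.0210/0.9790 = 708 Ω.

R_th ≤ 708 Ω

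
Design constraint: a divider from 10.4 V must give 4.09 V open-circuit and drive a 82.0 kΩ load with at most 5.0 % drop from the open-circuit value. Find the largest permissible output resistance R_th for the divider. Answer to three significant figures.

R_th ≤ 4.32 kΩ

Loading drop = R_th/(R_th + R_L) ≤ 0.0500, so R_th ≤ R_L · ε/(1−ε) = 82.0 kΩ × 0.0500/0.9500 = 4.32 kΩ.
(Any R1, R2 with R2/(R1+R2) = 0.393 and R1‖R2 ≤ 4.32 kΩ will meet the spec.)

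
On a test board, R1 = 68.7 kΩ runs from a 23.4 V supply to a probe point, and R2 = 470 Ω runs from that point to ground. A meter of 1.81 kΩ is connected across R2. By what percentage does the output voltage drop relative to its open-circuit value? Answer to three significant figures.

The divider's output (Thévenin) resistance is R1‖R2 = 466.8 Ω.
Fractional drop under load = R_th/(R_th + R_L) = 466.8 / (466.8 + 1810) = 0.2050.
So the output falls by 20.5 %.

20.5 %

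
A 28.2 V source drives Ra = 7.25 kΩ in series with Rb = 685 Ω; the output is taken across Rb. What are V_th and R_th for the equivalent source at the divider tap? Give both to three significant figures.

V_th is the open-circuit tap voltage: 28.2 × 685/(7250 + 685) = 2.43 V.
With the supply zeroed, Ra and Rb appear in parallel from the tap: R_th = Ra‖Rb = (7250 × 685)/7935 = 626 Ω.

V_th = 2.43 V, R_th = 626 Ω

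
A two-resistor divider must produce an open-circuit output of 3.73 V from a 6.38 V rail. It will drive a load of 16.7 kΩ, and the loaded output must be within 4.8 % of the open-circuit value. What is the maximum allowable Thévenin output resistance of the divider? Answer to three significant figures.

Loading drop = R_th/(R_th + R_L) ≤ 0.0480, so R_th ≤ R_L · ε/(1−ε) = 16.7 kΩ × 0.0480/0.9520 = 842 Ω.

R_th ≤ 842 Ω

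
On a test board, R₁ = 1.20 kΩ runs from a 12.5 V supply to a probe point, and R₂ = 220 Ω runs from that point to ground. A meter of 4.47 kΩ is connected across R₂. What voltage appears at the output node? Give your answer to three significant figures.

The load sits in parallel with R₂: R₂‖R_L = (220 × 4470) / (220 + 4470) = 209.7 Ω.
V_out = 12.5 × 209.7 / (1200 + 209.7) = 12.5 × 209.7/1410 = 1.86 V.

V_out ≈ 1.86 V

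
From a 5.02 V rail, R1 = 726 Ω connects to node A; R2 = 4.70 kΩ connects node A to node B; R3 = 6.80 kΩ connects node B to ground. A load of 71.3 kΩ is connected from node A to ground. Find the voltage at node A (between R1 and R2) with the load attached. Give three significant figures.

Below node A the series string R2+R3 = 11500 Ω sits in parallel with the 71300 Ω load: 9903 Ω.
V_A = 5.02 × 9903/(726 + 9903) = 4.68 V.

V ≈ 4.68 V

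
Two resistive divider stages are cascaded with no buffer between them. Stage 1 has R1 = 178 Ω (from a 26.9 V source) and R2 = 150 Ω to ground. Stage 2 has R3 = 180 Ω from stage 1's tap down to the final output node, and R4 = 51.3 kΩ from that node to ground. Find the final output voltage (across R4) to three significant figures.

Stage 2 presents R3+R4 = 51480 Ω as a load on stage 1's tap.
Stage 1's lower leg becomes R2‖(R3+R4) = 149.6 Ω, so V_mid = 26.9 × 149.6/327.6 = 12.28 V.
Stage 2 is itself unloaded: V_out = V_mid × R4/(R3+R4) = 12.28 × 51300/51480 = 12.2 V.

V_out ≈ 12.2 V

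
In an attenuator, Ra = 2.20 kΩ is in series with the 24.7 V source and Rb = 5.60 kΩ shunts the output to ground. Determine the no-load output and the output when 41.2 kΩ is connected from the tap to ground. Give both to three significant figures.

Open-circuit: V = 24.7 × 5.60/(2.20 + 5.60) = 17.7 V.
With the load, Rb becomes Rb‖R_L = 4.930 kΩ, so V = 24.7 × 4.930/7.130 = 17.1 V.

Unloaded: 17.7 V; loaded: 17.1 V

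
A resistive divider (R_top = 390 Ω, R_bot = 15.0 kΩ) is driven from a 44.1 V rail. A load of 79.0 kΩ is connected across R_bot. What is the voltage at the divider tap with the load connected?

The load sits in parallel with R_bot: R_bot‖R_L = (15000 × 79000) / (15000 + 79000) = 12610 Ω.
V_out = 44.1 × 12610 / (390 + 12610) = 44.1 × 12610/13000 = 42.8 V.

V_out ≈ 42.8 V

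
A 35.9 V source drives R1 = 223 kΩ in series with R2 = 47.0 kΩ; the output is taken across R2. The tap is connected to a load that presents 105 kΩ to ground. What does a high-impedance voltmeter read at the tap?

The load sits in parallel with R2: R2‖R_L = (47.0 × 105) / (47.0 + 105) = 32.47 kΩ.
V_out = 35.9 × 32.47 / (223 + 32.47) = 35.9 × 32.47/255.5 = 4.56 V.

V_out ≈ 4.56 V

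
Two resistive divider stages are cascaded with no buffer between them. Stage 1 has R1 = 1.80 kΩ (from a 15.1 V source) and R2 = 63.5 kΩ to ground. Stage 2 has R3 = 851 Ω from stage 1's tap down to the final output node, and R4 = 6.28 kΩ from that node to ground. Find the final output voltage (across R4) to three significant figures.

V_out ≈ 10.4 V

Stage 2 presents R3+R4 = 7131 Ω as a load on stage 1's tap.
Stage 1's lower leg becomes R2‖(R3+R4) = 6411 Ω, so V_mid = 15.1 × 6411/8211 = 11.79 V.
Stage 2 is itself unloaded: V_out = V_mid × R4/(R3+R4) = 11.79 × 6280/7131 = 10.4 V.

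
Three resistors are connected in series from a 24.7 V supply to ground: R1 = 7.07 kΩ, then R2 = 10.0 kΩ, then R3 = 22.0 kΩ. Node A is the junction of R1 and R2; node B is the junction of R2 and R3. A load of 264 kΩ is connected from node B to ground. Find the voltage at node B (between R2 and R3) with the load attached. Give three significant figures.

V ≈ 13.4 V

At node B, R3 is in parallel with the load: R3‖R_L = 20.31 kΩ.
Below node A the resistance is R2 + (R3‖R_L) = 30.31 kΩ, so V_A = 24.7 × 30.31/37.38 = 20.03 V.
Then V_B = V_A × (R3‖R_L)/(R2 + R3‖R_L) = 20.03 × 20.31/30.31 = 13.4 V.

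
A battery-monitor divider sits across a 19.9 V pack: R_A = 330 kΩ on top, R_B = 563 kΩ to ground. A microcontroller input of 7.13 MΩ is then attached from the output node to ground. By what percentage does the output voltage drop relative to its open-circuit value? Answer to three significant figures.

The divider's output (Thévenin) resistance is R_A‖R_B = 208.1 kΩ.
Fractional drop under load = R_th/(R_th + R_L) = 208.1 / (208.1 + 7130) = 0.02835.
So the output falls by 2.84 %.

2.84 %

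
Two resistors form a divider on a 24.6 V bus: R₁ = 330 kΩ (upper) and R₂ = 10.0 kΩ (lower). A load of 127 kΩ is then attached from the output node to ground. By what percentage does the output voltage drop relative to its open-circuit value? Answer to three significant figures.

7.10 %

The divider's output (Thévenin) resistance is R₁‖R₂ = 9.706 kΩ.
Fractional drop under load = R_th/(R_th + R_L) = 9.706 / (9.706 + 127) = 0.07100.
So the output falls by 7.10 %.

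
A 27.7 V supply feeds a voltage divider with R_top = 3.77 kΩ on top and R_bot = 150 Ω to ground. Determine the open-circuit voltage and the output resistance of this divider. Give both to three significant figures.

V_th is the open-circuit tap voltage: 27.7 × 150/(3770 + 150) = 1.06 V.
With the supply zeroed, R_top and R_bot appear in parallel from the tap: R_th = R_top‖R_bot = (3770 × 150)/3920 = 144 Ω.

V_th = 1.06 V, R_th = 144 Ω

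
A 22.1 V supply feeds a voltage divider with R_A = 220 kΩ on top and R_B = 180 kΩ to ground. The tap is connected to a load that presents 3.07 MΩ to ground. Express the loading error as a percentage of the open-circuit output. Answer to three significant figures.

The divider's output (Thévenin) resistance is R_A‖R_B = 99.00 kΩ.
Fractional drop under load = R_th/(R_th + R_L) = 99.00 / (99.00 + 3070) = 0.03124.
So the output falls by 3.12 %.

3.12 %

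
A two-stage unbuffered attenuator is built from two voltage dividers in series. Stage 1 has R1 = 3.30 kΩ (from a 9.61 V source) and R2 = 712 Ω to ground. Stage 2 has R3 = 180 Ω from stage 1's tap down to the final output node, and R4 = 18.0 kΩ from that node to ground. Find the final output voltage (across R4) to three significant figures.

Stage 2 presents R3+R4 = 18180 Ω as a load on stage 1's tap.
Stage 1's lower leg becomes R2‖(R3+R4) = 685.2 Ω, so V_mid = 9.61 × 685.2/3985 = 1.652 V.
Stage 2 is itself unloaded: V_out = V_mid × R4/(R3+R4) = 1.652 × 18000/18180 = 1.64 V.

V_out ≈ 1.64 V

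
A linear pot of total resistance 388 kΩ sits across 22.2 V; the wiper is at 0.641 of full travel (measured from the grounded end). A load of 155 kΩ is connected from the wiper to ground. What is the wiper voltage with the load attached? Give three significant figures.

The wiper splits the pot into (1−α)R = 139.3 kΩ above and αR = 248.7 kΩ below.
Lower section ‖ load = 95.49 kΩ.
V_wiper = 22.2 × 95.49/(139.3 + 95.49) = 9.03 V.

V ≈ 9.03 V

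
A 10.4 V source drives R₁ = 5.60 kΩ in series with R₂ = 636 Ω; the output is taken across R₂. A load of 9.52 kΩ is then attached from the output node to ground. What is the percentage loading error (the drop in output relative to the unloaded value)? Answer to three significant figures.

5.66 %

The divider's output (Thévenin) resistance is R₁‖R₂ = 571.1 Ω.
Fractional drop under load = R_th/(R_th + R_L) = 571.1 / (571.1 + 9520) = 0.05660.
So the output falls by 5.66 %.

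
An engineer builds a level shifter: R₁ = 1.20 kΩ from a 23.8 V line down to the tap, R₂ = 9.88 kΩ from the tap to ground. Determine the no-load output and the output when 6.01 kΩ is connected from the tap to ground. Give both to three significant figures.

Open-circuit: V = 23.8 × 9.88/(1.20 + 9.88) = 21.2 V.
With the load, R₂ becomes R₂‖R_L = 3.737 kΩ, so V = 23.8 × 3.737/4.937 = 18.0 V.

Unloaded: 21.2 V; loaded: 18.0 V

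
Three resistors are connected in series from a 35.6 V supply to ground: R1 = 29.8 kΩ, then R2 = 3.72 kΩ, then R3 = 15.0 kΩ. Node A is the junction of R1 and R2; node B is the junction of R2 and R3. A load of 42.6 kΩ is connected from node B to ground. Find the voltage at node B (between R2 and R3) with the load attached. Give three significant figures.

V ≈ 8.85 V

At node B, R3 is in parallel with the load: R3‖R_L = 11.09 kΩ.
Below node A the resistance is R2 + (R3‖R_L) = 14.81 kΩ, so V_A = 35.6 × 14.81/44.61 = 11.82 V.
Then V_B = V_A × (R3‖R_L)/(R2 + R3‖R_L) = 11.82 × 11.09/14.81 = 8.85 V.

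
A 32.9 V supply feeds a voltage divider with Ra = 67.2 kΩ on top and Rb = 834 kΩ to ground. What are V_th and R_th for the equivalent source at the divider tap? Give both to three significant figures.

V_th is the open-circuit tap voltage: 32.9 × 834/(67.2 + 834) = 30.4 V.
With the supply zeroed, Ra and Rb appear in parallel from the tap: R_th = Ra‖Rb = (67.2 × 834)/901.2 = 62.2 kΩ.

V_th = 30.4 V, R_th = 62.2 kΩ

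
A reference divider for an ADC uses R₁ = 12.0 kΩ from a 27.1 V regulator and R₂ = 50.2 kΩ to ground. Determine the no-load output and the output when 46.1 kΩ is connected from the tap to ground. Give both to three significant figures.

Open-circuit: V = 27.1 × 50.2/(12.0 + 50.2) = 21.9 V.
With the load, R₂ becomes R₂‖R_L = 24.03 kΩ, so V = 27.1 × 24.03/36.03 = 18.1 V.

Unloaded: 21.9 V; loaded: 18.1 V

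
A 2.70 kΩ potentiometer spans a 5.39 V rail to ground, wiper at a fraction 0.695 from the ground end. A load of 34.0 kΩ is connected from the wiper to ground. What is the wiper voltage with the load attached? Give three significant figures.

The wiper splits the pot into (1−α)R = 823.5 Ω above and αR = 1876 Ω below.
Lower section ‖ load = 1778 Ω.
V_wiper = 5.39 × 1778/(823.5 + 1778) = 3.68 V.

V ≈ 3.68 V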